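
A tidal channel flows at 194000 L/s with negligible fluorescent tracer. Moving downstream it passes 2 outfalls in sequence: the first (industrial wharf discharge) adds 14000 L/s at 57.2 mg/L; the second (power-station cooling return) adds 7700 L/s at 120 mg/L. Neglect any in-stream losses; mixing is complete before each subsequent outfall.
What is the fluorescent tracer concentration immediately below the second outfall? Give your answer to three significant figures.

Below outfall 1: Q → 208000 L/s, C = (194000·0 + 14000·57.20)/208000 = 3.850 mg/L.
Below outfall 2: Q → 215700 L/s, C = (208000·3.850 + 7700·120.0)/215700 = 7.996 mg/L.

8.00 mg/L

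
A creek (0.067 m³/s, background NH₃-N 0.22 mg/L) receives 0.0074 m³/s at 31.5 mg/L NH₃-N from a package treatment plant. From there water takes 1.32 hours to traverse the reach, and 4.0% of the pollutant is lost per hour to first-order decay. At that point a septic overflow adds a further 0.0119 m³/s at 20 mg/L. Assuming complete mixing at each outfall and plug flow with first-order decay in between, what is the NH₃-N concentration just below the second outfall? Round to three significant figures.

5.48 mg/L

Flow-weighted average: C = (0.06700·0.2200 + 0.007400·31.50) / 0.07440 = 0.2478/0.07440 = 3.331 mg/L; combined flow 0.07440 m³/s.
4.0%/h lost → k = −ln(1 − 0.04) = 0.04082 h⁻¹.
Applying C = C₀e^(−kt): 3.331 × 0.9475 = 3.156 mg/L.
At the second outfall, C = (0.07440·3.156 + 0.01190·20.00) / (0.07440 + 0.01190) = 5.479 mg/L.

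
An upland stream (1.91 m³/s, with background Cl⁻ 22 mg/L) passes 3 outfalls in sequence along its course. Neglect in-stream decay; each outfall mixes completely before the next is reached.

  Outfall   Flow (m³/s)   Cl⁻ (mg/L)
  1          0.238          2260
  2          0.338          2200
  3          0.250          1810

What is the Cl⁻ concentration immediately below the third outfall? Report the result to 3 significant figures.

Outfall 1: combined Q = 2.148 m³/s; C = (1.910·22.00 + 0.2380·2260)/2.148 = 270.0 mg/L.
Outfall 2: combined Q = 2.486 m³/s; C = (2.148·270.0 + 0.3380·2200)/2.486 = 532.4 mg/L.
Outfall 3: combined Q = 2.736 m³/s; C = (2.486·532.4 + 0.2500·1810)/2.736 = 649.1 mg/L.

649 mg/L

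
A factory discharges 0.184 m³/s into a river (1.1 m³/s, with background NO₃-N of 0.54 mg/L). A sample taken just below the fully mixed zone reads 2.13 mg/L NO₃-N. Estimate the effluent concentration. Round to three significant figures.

Mass balance: 1.100·0.5400 + 0.1840·Cₑ = 1.284·2.130
→ Cₑ = (1.284·2.130 − 1.100·0.5400) / 0.1840 = 11.64 mg/L.

11.6 mg/L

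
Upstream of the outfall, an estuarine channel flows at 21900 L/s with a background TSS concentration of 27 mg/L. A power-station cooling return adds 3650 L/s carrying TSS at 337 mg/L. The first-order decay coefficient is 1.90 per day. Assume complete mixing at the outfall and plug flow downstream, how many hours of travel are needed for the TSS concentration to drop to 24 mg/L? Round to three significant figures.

13.8 h

After mixing, C = (21900·27.00 + 3650·337.0) / 25550 = 1821000/25550 = 71.29 mg/L.
71.29·exp(−k·t) = 24 → t = ln(71.29/24)/k = 49500 s = 13.75 h.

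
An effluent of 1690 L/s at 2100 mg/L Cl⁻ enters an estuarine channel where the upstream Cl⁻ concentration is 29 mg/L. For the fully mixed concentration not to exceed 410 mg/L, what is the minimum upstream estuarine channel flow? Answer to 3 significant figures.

Set C_mix = 410: (Q·29.00 + 1690·2100) / (Q + 1690) = 410
→ Q = 1690·(2100 − 410)/(410 − 29.00) = 7496 L/s.

7500 L/s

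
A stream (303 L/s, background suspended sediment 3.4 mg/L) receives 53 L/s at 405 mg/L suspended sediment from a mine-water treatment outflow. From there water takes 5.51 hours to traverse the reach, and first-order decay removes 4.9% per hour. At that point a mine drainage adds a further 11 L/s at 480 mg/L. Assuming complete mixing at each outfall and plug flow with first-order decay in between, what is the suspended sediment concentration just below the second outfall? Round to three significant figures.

Conservation of mass: C = (303.0·3.400 + 53.00·405.0) / 356.0 = 22500/356.0 = 63.19 mg/L; combined flow 356.0 L/s.
4.9%/h lost → k = −ln(1 − 0.049) = 0.05024 h⁻¹.
Decay over the reach: 63.19·exp(−kt) = 63.19·0.7582 = 47.91 mg/L.
Second outfall: C = (356.0·47.91 + 11.00·480.0)/367.0 = 60.86 mg/L.

60.9 mg/L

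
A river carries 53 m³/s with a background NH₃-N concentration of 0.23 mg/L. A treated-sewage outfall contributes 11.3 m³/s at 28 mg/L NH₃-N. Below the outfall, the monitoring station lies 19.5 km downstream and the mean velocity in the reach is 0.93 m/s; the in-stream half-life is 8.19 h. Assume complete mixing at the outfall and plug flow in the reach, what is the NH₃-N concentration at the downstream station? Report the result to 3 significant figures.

3.12 mg/L

After mixing, C = (53.00·0.2300 + 11.30·28.00) / 64.30 = 328.6/64.30 = 5.110 mg/L.
Travel time t = 19.5·1000 / 0.93 = 20970 s = 5.824 h.
Half-life 8.19 h → k = ln 2 / 8.19 = 0.08463 h⁻¹ = 2.031 d⁻¹.
Decay over the reach: 5.110·exp(−kt) = 5.110·0.6108 = 3.122 mg/L.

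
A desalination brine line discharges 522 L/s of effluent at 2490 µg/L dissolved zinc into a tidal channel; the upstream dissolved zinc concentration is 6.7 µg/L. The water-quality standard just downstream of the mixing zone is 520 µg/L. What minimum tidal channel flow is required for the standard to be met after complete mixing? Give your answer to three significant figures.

Set C_mix = 520: (Q·6.700 + 522.0·2490) / (Q + 522.0) = 520
→ Q = 522.0·(2490 − 520)/(520 − 6.700) = 2003 L/s.

2000 L/s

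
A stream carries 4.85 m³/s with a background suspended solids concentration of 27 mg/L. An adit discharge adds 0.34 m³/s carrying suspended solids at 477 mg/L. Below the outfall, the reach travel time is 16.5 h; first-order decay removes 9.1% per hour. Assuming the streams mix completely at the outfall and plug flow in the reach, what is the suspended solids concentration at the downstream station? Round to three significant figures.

11.7 mg/L

Mass balance: C = (4.850·27.00 + 0.3400·477.0) / 5.190 = 293.1/5.190 = 56.48 mg/L.
9.1%/h lost → k = −ln(1 − 0.091) = 0.09541 h⁻¹.
Applying C = C₀e^(−kt): 56.48 × 0.2072 = 11.70 mg/L.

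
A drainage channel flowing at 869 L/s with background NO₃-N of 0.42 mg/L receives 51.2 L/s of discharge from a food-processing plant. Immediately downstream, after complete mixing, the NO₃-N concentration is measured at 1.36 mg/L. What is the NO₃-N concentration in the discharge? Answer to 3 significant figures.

Mass balance: 869.0·0.4200 + 51.20·Cₑ = 920.2·1.360
→ Cₑ = (920.2·1.360 − 869.0·0.4200) / 51.20 = 17.31 mg/L.

17.3 mg/L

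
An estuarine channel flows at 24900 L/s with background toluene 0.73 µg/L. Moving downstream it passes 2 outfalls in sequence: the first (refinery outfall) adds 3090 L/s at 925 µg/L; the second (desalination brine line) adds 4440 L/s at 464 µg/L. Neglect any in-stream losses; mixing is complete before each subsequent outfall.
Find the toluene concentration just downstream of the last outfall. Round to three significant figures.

152 µg/L

Below outfall 1: Q → 27990 L/s, C = (24900·0.7300 + 3090·925.0)/27990 = 102.8 µg/L.
Below outfall 2: Q → 32430 L/s, C = (27990·102.8 + 4440·464.0)/32430 = 152.2 µg/L.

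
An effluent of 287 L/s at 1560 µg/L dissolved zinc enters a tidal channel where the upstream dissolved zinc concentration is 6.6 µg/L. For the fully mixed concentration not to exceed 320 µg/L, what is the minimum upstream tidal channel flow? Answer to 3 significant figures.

1140 L/s

Set C_mix = 320: (Q·6.600 + 287.0·1560) / (Q + 287.0) = 320
→ Q = 287.0·(1560 − 320)/(320 − 6.600) = 1136 L/s.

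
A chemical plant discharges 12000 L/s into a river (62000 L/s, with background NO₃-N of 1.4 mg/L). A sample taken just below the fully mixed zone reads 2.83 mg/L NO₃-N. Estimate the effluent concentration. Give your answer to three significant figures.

10.2 mg/L

Mass balance: 62000·1.400 + 12000·Cₑ = 74000·2.830
→ Cₑ = (74000·2.830 − 62000·1.400) / 12000 = 10.22 mg/L.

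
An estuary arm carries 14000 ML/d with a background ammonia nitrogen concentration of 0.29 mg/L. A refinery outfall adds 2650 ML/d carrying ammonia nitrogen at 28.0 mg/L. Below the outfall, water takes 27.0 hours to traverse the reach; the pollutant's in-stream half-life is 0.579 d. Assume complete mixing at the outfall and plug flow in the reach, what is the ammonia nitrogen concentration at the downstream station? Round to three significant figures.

Mass balance: C = (14000·0.2900 + 2650·28.00) / 16650 = 78260/16650 = 4.700 mg/L.
Half-life 0.579 d → k = ln 2 / 0.579 = 1.197 d⁻¹.
First-order decay: C = 4.700·exp(−k·t) = 4.700·0.2601 = 1.222 mg/L.

1.22 mg/L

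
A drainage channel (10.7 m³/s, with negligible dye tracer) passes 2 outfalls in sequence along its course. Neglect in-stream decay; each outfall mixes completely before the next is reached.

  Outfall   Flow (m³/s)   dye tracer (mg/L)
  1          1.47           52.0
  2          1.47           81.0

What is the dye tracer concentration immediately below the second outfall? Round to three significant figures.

14.3 mg/L

Below outfall 1: Q → 12.17 m³/s, C = (10.70·0 + 1.470·52.00)/12.17 = 6.281 mg/L.
Below outfall 2: Q → 13.64 m³/s, C = (12.17·6.281 + 1.470·81.00)/13.64 = 14.33 mg/L.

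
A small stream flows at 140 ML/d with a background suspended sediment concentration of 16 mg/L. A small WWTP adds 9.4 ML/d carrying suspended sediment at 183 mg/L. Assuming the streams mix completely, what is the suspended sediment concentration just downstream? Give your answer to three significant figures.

26.5 mg/L

Conservation of mass: C = (140.0·16.00 + 9.400·183.0) / 149.4 = 3960/149.4 = 26.51 mg/L.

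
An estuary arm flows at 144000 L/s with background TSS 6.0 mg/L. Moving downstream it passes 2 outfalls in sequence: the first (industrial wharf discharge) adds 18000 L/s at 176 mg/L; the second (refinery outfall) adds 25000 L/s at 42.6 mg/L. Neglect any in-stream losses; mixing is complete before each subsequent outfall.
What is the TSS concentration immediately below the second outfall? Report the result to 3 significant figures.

27.3 mg/L

Outfall 1: combined Q = 162000 L/s; C = (144000·6.000 + 18000·176.0)/162000 = 24.89 mg/L.
Outfall 2: combined Q = 187000 L/s; C = (162000·24.89 + 25000·42.60)/187000 = 27.26 mg/L.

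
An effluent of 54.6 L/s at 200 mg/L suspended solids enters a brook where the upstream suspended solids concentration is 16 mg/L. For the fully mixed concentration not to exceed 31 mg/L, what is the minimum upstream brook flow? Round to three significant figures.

Set C_mix = 31: (Q·16.00 + 54.60·200.0) / (Q + 54.60) = 31
→ Q = 54.60·(200.0 − 31)/(31 − 16.00) = 615.2 L/s.

615 L/s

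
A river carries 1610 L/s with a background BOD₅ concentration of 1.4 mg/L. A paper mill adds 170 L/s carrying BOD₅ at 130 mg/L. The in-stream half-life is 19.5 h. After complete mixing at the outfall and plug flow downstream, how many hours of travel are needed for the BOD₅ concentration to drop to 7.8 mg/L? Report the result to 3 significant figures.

Conservation of mass: C = (1610·1.400 + 170.0·130.0) / 1780 = 24350/1780 = 13.68 mg/L.
Half-life 19.5 h → k = ln 2 / 19.5 = 0.03555 h⁻¹ = 0.8531 d⁻¹.
13.68·exp(−k·t) = 7.8 → t = ln(13.68/7.8)/k = 56910 s = 15.81 h.

15.8 h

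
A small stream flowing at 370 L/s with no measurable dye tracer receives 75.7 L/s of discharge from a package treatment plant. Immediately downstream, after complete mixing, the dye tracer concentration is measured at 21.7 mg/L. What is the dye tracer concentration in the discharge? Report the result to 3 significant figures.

128 mg/L

Mass balance: 370.0·0 + 75.70·Cₑ = 445.7·21.70
→ Cₑ = (445.7·21.70 − 370.0·0) / 75.70 = 127.8 mg/L.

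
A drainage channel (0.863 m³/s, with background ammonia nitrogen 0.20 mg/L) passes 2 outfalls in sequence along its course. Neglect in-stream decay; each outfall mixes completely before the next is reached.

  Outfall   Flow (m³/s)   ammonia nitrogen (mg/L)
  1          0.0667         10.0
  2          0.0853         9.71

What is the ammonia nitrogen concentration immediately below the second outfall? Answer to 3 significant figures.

Below outfall 1: Q → 0.9297 m³/s, C = (0.8630·0.2000 + 0.06670·10.00)/0.9297 = 0.9031 mg/L.
Below outfall 2: Q → 1.015 m³/s, C = (0.9297·0.9031 + 0.08530·9.710)/1.015 = 1.643 mg/L.

1.64 mg/L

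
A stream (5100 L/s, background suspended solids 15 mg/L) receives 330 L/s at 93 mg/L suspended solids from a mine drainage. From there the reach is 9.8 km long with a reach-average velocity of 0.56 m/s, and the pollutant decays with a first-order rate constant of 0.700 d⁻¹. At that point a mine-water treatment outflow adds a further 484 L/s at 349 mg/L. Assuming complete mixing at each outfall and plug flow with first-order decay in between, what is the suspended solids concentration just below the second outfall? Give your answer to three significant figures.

44.3 mg/L

Mixed concentration C = ΣQC/ΣQ = (5100·15.00 + 330.0·93.00) / 5430 = 107200/5430 = 19.74 mg/L; combined flow 5430 L/s.
Travel time t = 9.8·1000 / 0.56 = 17500 s = 4.861 h.
Applying C = C₀e^(−kt): 19.74 × 0.8678 = 17.13 mg/L.
Second outfall: C = (5430·17.13 + 484.0·349.0)/5914 = 44.29 mg/L.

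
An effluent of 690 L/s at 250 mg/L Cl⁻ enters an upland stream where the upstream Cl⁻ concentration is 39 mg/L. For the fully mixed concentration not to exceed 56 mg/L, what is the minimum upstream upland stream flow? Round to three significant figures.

Set C_mix = 56: (Q·39.00 + 690.0·250.0) / (Q + 690.0) = 56
→ Q = 690.0·(250.0 − 56)/(56 − 39.00) = 7874 L/s.

7870 L/s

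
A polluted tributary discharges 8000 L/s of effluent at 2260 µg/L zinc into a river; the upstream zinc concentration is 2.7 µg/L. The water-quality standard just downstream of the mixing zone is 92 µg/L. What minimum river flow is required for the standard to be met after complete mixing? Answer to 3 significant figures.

Set C_mix = 92: (Q·2.700 + 8000·2260) / (Q + 8000) = 92
→ Q = 8000·(2260 − 92)/(92 − 2.700) = 194200 L/s.

194000 L/s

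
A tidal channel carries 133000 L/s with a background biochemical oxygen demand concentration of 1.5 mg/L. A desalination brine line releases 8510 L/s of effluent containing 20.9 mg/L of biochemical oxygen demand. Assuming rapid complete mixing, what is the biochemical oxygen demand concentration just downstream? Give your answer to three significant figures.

Flow-weighted average: C = (133000·1.500 + 8510·20.90) / 141500 = 377400/141500 = 2.667 mg/L.

2.67 mg/L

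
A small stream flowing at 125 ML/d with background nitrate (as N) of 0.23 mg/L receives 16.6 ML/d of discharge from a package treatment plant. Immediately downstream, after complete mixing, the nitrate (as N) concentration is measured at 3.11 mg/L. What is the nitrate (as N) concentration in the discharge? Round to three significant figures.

24.8 mg/L

Mass balance: 125.0·0.2300 + 16.60·Cₑ = 141.6·3.110
→ Cₑ = (141.6·3.110 − 125.0·0.2300) / 16.60 = 24.80 mg/L.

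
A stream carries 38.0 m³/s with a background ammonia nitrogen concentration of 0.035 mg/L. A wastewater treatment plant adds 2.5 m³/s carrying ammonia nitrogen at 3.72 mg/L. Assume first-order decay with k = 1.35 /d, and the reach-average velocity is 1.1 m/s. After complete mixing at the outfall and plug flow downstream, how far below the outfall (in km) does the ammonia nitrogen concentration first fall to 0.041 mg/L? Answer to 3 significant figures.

131 km

After mixing, C = (38.00·0.03500 + 2.500·3.720) / 40.50 = 10.63/40.50 = 0.2625 mg/L.
Set 0.2625·exp(−k·t) = 0.041 → t = ln(0.2625/0.041)/k = 118800 s = 33.01 h.
Distance = v·t = 1.1·118800 = 130700 m = 130.7 km.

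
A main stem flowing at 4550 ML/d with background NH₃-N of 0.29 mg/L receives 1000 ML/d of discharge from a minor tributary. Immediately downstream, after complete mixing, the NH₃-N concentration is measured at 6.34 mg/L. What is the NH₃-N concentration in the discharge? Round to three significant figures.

33.9 mg/L

Mass balance: 4550·0.2900 + 1000·Cₑ = 5550·6.340
→ Cₑ = (5550·6.340 − 4550·0.2900) / 1000 = 33.87 mg/L.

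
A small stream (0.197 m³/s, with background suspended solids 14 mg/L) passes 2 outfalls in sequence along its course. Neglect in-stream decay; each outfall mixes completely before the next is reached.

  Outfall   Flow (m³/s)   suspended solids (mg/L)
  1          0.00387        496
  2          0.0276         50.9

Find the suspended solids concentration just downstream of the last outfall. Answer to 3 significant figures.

Outfall 1: combined Q = 0.2009 m³/s; C = (0.1970·14.00 + 0.003870·496.0)/0.2009 = 23.29 mg/L.
Outfall 2: combined Q = 0.2285 m³/s; C = (0.2009·23.29 + 0.02760·50.90)/0.2285 = 26.62 mg/L.

26.6 mg/L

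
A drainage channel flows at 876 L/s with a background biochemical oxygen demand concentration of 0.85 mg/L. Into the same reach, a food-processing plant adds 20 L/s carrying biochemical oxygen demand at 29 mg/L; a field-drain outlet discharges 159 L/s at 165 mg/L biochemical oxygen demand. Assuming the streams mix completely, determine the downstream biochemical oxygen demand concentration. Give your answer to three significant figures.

After mixing, C = (876.0·0.8500 + 20.00·29.00 + 159.0·165.0) / 1055 = 27560/1055 = 26.12 mg/L.

26.1 mg/L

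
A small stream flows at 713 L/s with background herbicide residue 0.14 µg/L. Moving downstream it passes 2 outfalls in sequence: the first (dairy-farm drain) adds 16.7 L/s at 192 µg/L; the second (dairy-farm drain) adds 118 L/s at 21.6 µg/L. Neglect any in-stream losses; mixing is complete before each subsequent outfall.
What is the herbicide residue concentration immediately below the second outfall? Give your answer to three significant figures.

After outfall 1: Q = 713.0 + 16.70 = 729.7 L/s; C = (713.0·0.1400 + 16.70·192.0)/729.7 = 4.531 µg/L.
After outfall 2: Q = 729.7 + 118.0 = 847.7 L/s; C = (729.7·4.531 + 118.0·21.60)/847.7 = 6.907 µg/L.

6.91 µg/L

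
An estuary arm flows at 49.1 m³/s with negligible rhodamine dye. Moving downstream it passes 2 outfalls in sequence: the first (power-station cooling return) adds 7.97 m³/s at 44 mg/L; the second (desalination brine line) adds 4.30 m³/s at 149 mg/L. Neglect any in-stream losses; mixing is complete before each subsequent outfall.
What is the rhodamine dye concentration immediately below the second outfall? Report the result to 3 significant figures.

16.2 mg/L

After outfall 1: Q = 49.10 + 7.970 = 57.07 m³/s; C = (49.10·0 + 7.970·44.00)/57.07 = 6.145 mg/L.
After outfall 2: Q = 57.07 + 4.300 = 61.37 m³/s; C = (57.07·6.145 + 4.300·149.0)/61.37 = 16.15 mg/L.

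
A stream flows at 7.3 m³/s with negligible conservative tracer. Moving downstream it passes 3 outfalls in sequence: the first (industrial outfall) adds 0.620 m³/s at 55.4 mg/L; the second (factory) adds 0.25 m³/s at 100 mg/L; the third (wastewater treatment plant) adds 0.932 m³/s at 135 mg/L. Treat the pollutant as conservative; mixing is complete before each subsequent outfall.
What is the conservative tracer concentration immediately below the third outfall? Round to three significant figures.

Outfall 1: combined Q = 7.920 m³/s; C = (7.300·0 + 0.6200·55.40)/7.920 = 4.337 mg/L.
Outfall 2: combined Q = 8.170 m³/s; C = (7.920·4.337 + 0.2500·100.0)/8.170 = 7.264 mg/L.
Outfall 3: combined Q = 9.102 m³/s; C = (8.170·7.264 + 0.9320·135.0)/9.102 = 20.34 mg/L.

20.3 mg/L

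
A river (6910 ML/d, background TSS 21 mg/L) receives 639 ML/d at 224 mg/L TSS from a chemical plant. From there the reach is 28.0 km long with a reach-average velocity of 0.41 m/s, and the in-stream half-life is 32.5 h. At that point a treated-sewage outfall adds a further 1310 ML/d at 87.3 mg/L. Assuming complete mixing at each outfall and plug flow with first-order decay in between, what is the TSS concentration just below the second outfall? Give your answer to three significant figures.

34.6 mg/L

After mixing, C = (6910·21.00 + 639.0·224.0) / 7549 = 288200/7549 = 38.18 mg/L; combined flow 7549 ML/d.
Travel time t = 28.0·1000 / 0.41 = 68290 s = 18.97 h.
Half-life 32.5 h → k = ln 2 / 32.5 = 0.02133 h⁻¹ = 0.5119 d⁻¹.
After decay, C = 38.18 × e^(−kt) = 38.18 × 0.6673 = 25.48 mg/L.
At the second outfall, C = (7549·25.48 + 1310·87.30) / (7549 + 1310) = 34.62 mg/L.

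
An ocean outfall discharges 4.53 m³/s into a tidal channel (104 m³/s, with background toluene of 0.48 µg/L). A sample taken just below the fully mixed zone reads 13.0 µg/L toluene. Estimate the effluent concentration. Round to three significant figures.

300 µg/L

Mass balance: 104.0·0.4800 + 4.530·Cₑ = 108.5·13.00
→ Cₑ = (108.5·13.00 − 104.0·0.4800) / 4.530 = 300.4 µg/L.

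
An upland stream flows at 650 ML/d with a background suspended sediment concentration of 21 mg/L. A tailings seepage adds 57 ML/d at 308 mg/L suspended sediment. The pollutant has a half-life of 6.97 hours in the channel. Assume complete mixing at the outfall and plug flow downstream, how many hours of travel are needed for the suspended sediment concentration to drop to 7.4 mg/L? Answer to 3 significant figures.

Mixed concentration C = ΣQC/ΣQ = (650.0·21.00 + 57.00·308.0) / 707.0 = 31210/707.0 = 44.14 mg/L.
Half-life 6.97 h → k = ln 2 / 6.97 = 0.09945 h⁻¹ = 2.387 d⁻¹.
44.14·exp(−k·t) = 7.4 → t = ln(44.14/7.4)/k = 64650 s = 17.96 h.

18.0 h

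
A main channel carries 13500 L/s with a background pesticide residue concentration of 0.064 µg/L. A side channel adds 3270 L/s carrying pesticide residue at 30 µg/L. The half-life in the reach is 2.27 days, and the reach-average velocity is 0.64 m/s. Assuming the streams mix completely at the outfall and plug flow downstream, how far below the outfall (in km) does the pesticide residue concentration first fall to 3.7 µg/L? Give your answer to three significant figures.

After mixing, C = (13500·0.06400 + 3270·30.00) / 16770 = 98960/16770 = 5.901 µg/L.
Half-life 2.27 d → k = ln 2 / 2.27 = 0.3054 d⁻¹.
Set 5.901·exp(−k·t) = 3.7 → t = ln(5.901/3.7)/k = 132100 s = 36.69 h.
Distance = v·t = 0.64·132100 = 84540 m = 84.54 km.

84.5 km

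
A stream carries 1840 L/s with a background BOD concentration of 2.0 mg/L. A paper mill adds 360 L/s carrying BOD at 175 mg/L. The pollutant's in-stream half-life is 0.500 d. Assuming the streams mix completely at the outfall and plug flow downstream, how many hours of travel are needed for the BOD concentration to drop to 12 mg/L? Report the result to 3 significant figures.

Flow-weighted average: C = (1840·2.000 + 360.0·175.0) / 2200 = 66680/2200 = 30.31 mg/L.
Half-life 0.500 d → k = ln 2 / 0.500 = 1.386 d⁻¹.
30.31·exp(−k·t) = 12 → t = ln(30.31/12)/k = 57750 s = 16.04 h.

16.0 h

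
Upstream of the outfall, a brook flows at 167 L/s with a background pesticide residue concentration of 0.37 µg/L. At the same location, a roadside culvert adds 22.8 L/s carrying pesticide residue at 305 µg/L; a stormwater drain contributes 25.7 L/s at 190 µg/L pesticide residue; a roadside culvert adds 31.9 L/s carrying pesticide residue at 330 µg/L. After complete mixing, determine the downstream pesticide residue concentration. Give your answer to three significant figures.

Flow-weighted average: C = (167.0·0.3700 + 22.80·305.0 + 25.70·190.0 + 31.90·330.0) / 247.4 = 22430/247.4 = 90.65 µg/L.

90.6 µg/L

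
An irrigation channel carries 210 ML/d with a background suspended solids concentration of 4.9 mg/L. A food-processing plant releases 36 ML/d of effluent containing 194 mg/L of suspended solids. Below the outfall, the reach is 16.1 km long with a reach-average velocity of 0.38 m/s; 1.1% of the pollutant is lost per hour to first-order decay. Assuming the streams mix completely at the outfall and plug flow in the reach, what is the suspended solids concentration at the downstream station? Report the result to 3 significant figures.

28.6 mg/L

Mass balance: C = (210.0·4.900 + 36.00·194.0) / 246.0 = 8013/246.0 = 32.57 mg/L.
Travel time t = 16.1·1000 / 0.38 = 42370 s = 11.77 h.
1.1%/h lost → k = −ln(1 − 0.011) = 0.01106 h⁻¹.
Applying C = C₀e^(−kt): 32.57 × 0.8779 = 28.60 mg/L.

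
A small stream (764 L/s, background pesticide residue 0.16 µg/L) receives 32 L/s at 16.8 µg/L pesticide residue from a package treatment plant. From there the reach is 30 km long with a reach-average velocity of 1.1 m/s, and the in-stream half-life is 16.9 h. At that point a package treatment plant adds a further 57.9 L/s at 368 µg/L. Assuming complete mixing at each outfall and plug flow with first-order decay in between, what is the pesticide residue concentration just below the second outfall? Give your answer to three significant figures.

Flow-weighted average: C = (764.0·0.1600 + 32.00·16.80) / 796.0 = 659.8/796.0 = 0.8289 µg/L; combined flow 796.0 L/s.
Travel time t = 30·1000 / 1.1 = 27270 s = 7.576 h.
Half-life 16.9 h → k = ln 2 / 16.9 = 0.04101 h⁻¹ = 0.9844 d⁻¹.
First-order decay: C = 0.8289·exp(−k·t) = 0.8289·0.7329 = 0.6076 µg/L.
At the second outfall, C = (796.0·0.6076 + 57.90·368.0) / (796.0 + 57.90) = 25.52 µg/L.

25.5 µg/L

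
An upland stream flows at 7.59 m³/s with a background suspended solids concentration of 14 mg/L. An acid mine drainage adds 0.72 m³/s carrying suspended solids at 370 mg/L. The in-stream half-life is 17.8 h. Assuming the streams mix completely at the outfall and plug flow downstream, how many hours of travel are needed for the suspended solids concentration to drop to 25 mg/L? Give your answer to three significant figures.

Mass balance: C = (7.590·14.00 + 0.7200·370.0) / 8.310 = 372.7/8.310 = 44.84 mg/L.
Half-life 17.8 h → k = ln 2 / 17.8 = 0.03894 h⁻¹ = 0.9346 d⁻¹.
44.84·exp(−k·t) = 25 → t = ln(44.84/25)/k = 54020 s = 15.01 h.

15.0 h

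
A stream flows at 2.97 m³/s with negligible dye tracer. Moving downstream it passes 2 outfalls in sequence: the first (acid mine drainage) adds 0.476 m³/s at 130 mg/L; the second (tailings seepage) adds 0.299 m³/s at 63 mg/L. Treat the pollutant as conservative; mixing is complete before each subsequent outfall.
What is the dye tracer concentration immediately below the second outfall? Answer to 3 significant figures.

Below outfall 1: Q → 3.446 m³/s, C = (2.970·0 + 0.4760·130.0)/3.446 = 17.96 mg/L.
Below outfall 2: Q → 3.745 m³/s, C = (3.446·17.96 + 0.2990·63.00)/3.745 = 21.55 mg/L.

21.6 mg/L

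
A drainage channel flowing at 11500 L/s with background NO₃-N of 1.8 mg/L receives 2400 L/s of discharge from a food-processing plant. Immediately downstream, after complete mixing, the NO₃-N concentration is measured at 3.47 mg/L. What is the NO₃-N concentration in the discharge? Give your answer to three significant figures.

Mass balance: 11500·1.800 + 2400·Cₑ = 13900·3.470
→ Cₑ = (13900·3.470 − 11500·1.800) / 2400 = 11.47 mg/L.

11.5 mg/L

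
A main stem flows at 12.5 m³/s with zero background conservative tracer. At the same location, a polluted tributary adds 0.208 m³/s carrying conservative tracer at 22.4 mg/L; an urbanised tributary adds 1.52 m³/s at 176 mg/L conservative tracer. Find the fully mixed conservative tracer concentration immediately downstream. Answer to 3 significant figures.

Mixed concentration C = ΣQC/ΣQ = (12.50·0 + 0.2080·22.40 + 1.520·176.0) / 14.23 = 272.2/14.23 = 19.13 mg/L.

19.1 mg/L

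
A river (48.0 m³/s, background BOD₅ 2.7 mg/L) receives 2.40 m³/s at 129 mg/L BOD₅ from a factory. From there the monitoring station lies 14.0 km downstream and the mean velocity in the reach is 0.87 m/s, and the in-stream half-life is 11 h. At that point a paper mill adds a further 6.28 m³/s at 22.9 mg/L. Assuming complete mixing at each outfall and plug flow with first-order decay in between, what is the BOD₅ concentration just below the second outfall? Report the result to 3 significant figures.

8.38 mg/L

Conservation of mass: C = (48.00·2.700 + 2.400·129.0) / 50.40 = 439.2/50.40 = 8.714 mg/L; combined flow 50.40 m³/s.
Travel time t = 14.0·1000 / 0.87 = 16090 s = 4.470 h.
Half-life 11 h → k = ln 2 / 11 = 0.06301 h⁻¹ = 1.512 d⁻¹.
Applying C = C₀e^(−kt): 8.714 × 0.7545 = 6.575 mg/L.
At the second outfall, C = (50.40·6.575 + 6.280·22.90) / (50.40 + 6.280) = 8.384 mg/L.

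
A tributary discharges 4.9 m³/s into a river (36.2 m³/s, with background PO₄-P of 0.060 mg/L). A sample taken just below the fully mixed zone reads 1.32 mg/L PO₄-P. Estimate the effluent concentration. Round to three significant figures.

10.6 mg/L

Mass balance: 36.20·0.06000 + 4.900·Cₑ = 41.10·1.320
→ Cₑ = (41.10·1.320 − 36.20·0.06000) / 4.900 = 10.63 mg/L.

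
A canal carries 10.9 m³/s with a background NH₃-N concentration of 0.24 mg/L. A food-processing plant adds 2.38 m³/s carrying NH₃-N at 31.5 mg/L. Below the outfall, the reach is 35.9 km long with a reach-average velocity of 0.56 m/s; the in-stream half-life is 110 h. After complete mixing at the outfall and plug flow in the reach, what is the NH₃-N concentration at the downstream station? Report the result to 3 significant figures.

Conservation of mass: C = (10.90·0.2400 + 2.380·31.50) / 13.28 = 77.59/13.28 = 5.842 mg/L.
Travel time t = 35.9·1000 / 0.56 = 64110 s = 17.81 h.
Half-life 110 h → k = ln 2 / 110 = 0.006301 h⁻¹ = 0.1512 d⁻¹.
Applying C = C₀e^(−kt): 5.842 × 0.8939 = 5.222 mg/L.

5.22 mg/L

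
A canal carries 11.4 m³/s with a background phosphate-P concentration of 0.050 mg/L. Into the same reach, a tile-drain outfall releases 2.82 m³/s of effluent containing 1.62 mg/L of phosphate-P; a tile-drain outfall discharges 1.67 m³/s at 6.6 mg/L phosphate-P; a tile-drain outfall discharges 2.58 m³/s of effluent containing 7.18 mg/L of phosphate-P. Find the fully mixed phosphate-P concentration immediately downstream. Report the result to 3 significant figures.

After mixing, C = (11.40·0.05000 + 2.820·1.620 + 1.670·6.600 + 2.580·7.180) / 18.47 = 34.68/18.47 = 1.878 mg/L.

1.88 mg/L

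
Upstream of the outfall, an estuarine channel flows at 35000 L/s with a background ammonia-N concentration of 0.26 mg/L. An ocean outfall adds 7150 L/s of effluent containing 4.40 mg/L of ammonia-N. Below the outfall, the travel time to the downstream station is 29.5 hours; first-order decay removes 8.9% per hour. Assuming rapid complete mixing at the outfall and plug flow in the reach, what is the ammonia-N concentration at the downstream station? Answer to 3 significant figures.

0.0615 mg/L

Conservation of mass: C = (35000·0.2600 + 7150·4.400) / 42150 = 40560/42150 = 0.9623 mg/L.
8.9%/h lost → k = −ln(1 − 0.089) = 0.09321 h⁻¹.
After decay, C = 0.9623 × e^(−kt) = 0.9623 × 0.06394 = 0.06153 mg/L.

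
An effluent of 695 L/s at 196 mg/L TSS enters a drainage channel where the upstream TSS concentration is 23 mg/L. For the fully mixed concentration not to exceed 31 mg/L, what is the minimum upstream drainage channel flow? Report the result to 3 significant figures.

14300 L/s

Set C_mix = 31: (Q·23.00 + 695.0·196.0) / (Q + 695.0) = 31
→ Q = 695.0·(196.0 − 31)/(31 − 23.00) = 14330 L/s.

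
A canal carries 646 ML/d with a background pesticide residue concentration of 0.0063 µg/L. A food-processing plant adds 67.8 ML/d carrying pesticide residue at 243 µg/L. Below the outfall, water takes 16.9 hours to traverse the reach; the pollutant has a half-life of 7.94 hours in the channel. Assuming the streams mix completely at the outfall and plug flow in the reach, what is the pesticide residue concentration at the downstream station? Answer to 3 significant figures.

Mixed concentration C = ΣQC/ΣQ = (646.0·0.006300 + 67.80·243.0) / 713.8 = 16480/713.8 = 23.09 µg/L.
Half-life 7.94 h → k = ln 2 / 7.94 = 0.08730 h⁻¹ = 2.095 d⁻¹.
Decay over the reach: 23.09·exp(−kt) = 23.09·0.2287 = 5.280 µg/L.

5.28 µg/L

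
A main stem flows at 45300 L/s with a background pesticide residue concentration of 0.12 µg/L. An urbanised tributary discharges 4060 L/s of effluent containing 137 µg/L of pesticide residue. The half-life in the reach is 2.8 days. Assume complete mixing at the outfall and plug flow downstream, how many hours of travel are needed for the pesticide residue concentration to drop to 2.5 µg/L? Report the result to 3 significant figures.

Mixed concentration C = ΣQC/ΣQ = (45300·0.1200 + 4060·137.0) / 49360 = 561700/49360 = 11.38 µg/L.
Half-life 2.8 d → k = ln 2 / 2.8 = 0.2476 d⁻¹.
11.38·exp(−k·t) = 2.5 → t = ln(11.38/2.5)/k = 528900 s = 146.9 h.

147 h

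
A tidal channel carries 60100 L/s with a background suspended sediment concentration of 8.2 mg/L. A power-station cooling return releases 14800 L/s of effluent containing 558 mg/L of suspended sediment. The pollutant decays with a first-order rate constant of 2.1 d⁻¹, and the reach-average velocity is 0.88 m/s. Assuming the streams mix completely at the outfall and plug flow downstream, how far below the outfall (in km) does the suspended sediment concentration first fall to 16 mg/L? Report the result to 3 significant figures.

Mass balance: C = (60100·8.200 + 14800·558.0) / 74900 = 8751000/74900 = 116.8 mg/L.
Set 116.8·exp(−k·t) = 16 → t = ln(116.8/16)/k = 81800 s = 22.72 h.
Distance = v·t = 0.88·81800 = 71980 m = 71.98 km.

72.0 km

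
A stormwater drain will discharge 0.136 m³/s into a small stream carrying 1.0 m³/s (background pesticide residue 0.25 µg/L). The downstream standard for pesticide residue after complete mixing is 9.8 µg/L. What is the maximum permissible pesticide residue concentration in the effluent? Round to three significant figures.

80.0 µg/L

At the limit, (Qr·Cr + Qe·Cₑ)/(Qr + Qe) = 9.8:
Cₑ = (1.136·9.8 − 1.000·0.2500) / 0.1360 = 80.02 µg/L.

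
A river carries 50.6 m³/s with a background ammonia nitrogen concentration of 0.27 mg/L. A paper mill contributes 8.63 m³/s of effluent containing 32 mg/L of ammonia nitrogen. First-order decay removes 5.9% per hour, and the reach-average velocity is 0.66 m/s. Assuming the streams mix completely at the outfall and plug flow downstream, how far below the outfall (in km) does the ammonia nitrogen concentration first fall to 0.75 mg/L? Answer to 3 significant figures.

73.3 km

After mixing, C = (50.60·0.2700 + 8.630·32.00) / 59.23 = 289.8/59.23 = 4.893 mg/L.
5.9%/h lost → k = −ln(1 − 0.059) = 0.06081 h⁻¹.
Set 4.893·exp(−k·t) = 0.75 → t = ln(4.893/0.75)/k = 111000 s = 30.84 h.
Distance = v·t = 0.66·111000 = 73280 m = 73.28 km.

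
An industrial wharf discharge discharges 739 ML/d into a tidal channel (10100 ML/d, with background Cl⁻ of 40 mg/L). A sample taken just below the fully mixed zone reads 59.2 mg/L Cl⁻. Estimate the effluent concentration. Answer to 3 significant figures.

Mass balance: 10100·40.00 + 739.0·Cₑ = 10840·59.20
→ Cₑ = (10840·59.20 − 10100·40.00) / 739.0 = 321.6 mg/L.

322 mg/L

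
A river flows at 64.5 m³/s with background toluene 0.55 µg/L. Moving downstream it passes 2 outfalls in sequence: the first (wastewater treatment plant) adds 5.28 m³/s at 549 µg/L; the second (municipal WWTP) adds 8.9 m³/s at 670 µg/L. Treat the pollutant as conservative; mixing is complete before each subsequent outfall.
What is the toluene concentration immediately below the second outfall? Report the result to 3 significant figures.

Outfall 1: combined Q = 69.78 m³/s; C = (64.50·0.5500 + 5.280·549.0)/69.78 = 42.05 µg/L.
Outfall 2: combined Q = 78.68 m³/s; C = (69.78·42.05 + 8.900·670.0)/78.68 = 113.1 µg/L.

113 µg/L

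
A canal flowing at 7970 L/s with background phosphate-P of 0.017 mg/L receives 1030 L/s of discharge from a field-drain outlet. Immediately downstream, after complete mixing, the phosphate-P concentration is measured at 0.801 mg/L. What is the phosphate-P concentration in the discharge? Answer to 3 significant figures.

6.87 mg/L

Mass balance: 7970·0.01700 + 1030·Cₑ = 9000·0.8010
→ Cₑ = (9000·0.8010 − 7970·0.01700) / 1030 = 6.867 mg/L.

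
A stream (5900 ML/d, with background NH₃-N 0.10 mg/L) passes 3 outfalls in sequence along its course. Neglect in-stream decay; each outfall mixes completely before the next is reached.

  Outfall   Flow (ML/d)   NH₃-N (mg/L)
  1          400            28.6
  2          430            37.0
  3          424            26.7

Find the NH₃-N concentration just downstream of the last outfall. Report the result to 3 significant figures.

5.49 mg/L

Below outfall 1: Q → 6300 ML/d, C = (5900·0.1000 + 400.0·28.60)/6300 = 1.910 mg/L.
Below outfall 2: Q → 6730 ML/d, C = (6300·1.910 + 430.0·37.00)/6730 = 4.152 mg/L.
Below outfall 3: Q → 7154 ML/d, C = (6730·4.152 + 424.0·26.70)/7154 = 5.488 mg/L.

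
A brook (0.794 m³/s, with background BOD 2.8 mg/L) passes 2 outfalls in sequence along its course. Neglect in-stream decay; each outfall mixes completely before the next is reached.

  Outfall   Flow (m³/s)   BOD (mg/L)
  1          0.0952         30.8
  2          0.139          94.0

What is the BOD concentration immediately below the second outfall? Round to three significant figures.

17.7 mg/L

After outfall 1: Q = 0.7940 + 0.09520 = 0.8892 m³/s; C = (0.7940·2.800 + 0.09520·30.80)/0.8892 = 5.798 mg/L.
After outfall 2: Q = 0.8892 + 0.1390 = 1.028 m³/s; C = (0.8892·5.798 + 0.1390·94.00)/1.028 = 17.72 mg/L.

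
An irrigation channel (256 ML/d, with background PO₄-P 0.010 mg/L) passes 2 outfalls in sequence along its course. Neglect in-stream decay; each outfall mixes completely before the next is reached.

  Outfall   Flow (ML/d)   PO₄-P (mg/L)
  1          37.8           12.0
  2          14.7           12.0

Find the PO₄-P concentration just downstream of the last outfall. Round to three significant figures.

2.05 mg/L

Below outfall 1: Q → 293.8 ML/d, C = (256.0·0.01000 + 37.80·12.00)/293.8 = 1.553 mg/L.
Below outfall 2: Q → 308.5 ML/d, C = (293.8·1.553 + 14.70·12.00)/308.5 = 2.050 mg/L.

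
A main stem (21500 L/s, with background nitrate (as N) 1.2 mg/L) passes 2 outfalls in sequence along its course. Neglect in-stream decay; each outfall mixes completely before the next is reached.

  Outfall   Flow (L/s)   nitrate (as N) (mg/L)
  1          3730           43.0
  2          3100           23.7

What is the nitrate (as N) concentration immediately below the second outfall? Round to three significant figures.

9.17 mg/L

Outfall 1: combined Q = 25230 L/s; C = (21500·1.200 + 3730·43.00)/25230 = 7.380 mg/L.
Outfall 2: combined Q = 28330 L/s; C = (25230·7.380 + 3100·23.70)/28330 = 9.166 mg/L.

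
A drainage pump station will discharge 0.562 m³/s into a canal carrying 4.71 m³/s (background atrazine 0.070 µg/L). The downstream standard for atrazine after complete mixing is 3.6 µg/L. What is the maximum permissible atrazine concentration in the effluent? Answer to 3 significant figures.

At the limit, (Qr·Cr + Qe·Cₑ)/(Qr + Qe) = 3.6:
Cₑ = (5.272·3.6 − 4.710·0.07000) / 0.5620 = 33.18 µg/L.

33.2 µg/L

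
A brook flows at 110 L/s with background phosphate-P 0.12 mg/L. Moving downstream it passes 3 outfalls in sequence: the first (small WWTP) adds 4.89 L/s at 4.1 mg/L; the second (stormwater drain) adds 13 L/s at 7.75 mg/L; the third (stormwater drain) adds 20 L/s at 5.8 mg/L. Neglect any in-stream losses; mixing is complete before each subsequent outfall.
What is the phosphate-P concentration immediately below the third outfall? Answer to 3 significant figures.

1.69 mg/L

Outfall 1: combined Q = 114.9 L/s; C = (110.0·0.1200 + 4.890·4.100)/114.9 = 0.2894 mg/L.
Outfall 2: combined Q = 127.9 L/s; C = (114.9·0.2894 + 13.00·7.750)/127.9 = 1.048 mg/L.
Outfall 3: combined Q = 147.9 L/s; C = (127.9·1.048 + 20.00·5.800)/147.9 = 1.690 mg/L.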